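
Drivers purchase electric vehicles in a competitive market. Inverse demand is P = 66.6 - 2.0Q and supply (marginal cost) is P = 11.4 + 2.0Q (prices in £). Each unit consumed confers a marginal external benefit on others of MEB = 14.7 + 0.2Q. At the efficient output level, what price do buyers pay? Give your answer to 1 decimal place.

P = £29.8

Social marginal benefit = demand + MEB = 81.3 - 1.8Q.
Set SMB = MC: 81.3 - 1.8Q = 11.4 + 2.0Q → Q* = 18.3947.
Consumer price on the demand curve at Q*: 66.6 − 2.0×18.3947 = 29.8106.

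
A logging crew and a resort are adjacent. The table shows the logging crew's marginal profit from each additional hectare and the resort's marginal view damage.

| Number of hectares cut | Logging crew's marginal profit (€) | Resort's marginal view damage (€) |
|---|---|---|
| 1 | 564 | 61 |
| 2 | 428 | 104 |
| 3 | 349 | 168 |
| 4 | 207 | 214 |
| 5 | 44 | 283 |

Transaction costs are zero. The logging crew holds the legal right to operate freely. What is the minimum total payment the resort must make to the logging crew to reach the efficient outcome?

€251

Left alone the logging crew would choose level 5 (marginal profit stays positive).
Efficient level: k* = 3 (marginal profit ≥ marginal view damage through 3).
The resort must at least cover the logging crew's forgone profit from cutting 5→3: 207 + 44 = 251.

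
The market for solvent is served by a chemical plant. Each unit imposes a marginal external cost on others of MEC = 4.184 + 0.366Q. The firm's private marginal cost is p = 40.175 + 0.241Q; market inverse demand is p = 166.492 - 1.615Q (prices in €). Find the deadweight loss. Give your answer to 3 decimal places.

Market equilibrium (private): 40.175 + 0.241Q = 166.492 - 1.615Q → Q_m = 68.0587.
Social marginal cost = private MC + MEC = 44.359 + 0.607Q.
Set SMC = demand: 44.359 + 0.607Q = 166.492 - 1.615Q → Q* = 54.9653.
The welfare-loss triangle has base |Q_m − Q*| and height MEC(Q_m) (the vertical gap between SMC and demand is zero at Q* and MEC at Q_m).
DWL = ½ × 13.0934 × 29.0935 = 190.4664.

DWL = €190.466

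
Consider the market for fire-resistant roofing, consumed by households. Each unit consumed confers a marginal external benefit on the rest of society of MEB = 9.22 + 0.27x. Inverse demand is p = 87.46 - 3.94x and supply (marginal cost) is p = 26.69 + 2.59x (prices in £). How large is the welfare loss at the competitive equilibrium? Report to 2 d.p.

DWL = £10.99

Market equilibrium (private): 26.69 + 2.59x = 87.46 - 3.94x → x_m = 9.3063.
Social marginal benefit = demand + MEB = 96.68 - 3.67x.
Set SMB = MC: 96.68 - 3.67x = 26.69 + 2.59x → x* = 11.1805.
Height of the DWL triangle at x_m is SMB(x_m) − MC(x_m) = MEB(x_m) = 11.7327.
DWL = ½ × 1.8742 × 11.7327 = 10.9947.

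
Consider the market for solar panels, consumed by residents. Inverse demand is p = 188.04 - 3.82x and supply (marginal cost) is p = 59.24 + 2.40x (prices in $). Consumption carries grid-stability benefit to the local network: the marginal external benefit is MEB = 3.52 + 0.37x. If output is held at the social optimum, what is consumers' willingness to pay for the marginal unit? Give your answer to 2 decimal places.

P = $101.64

Social marginal benefit = demand + MEB = 191.56 - 3.45x.
Set SMB = MC: 191.56 - 3.45x = 59.24 + 2.40x → x* = 22.6188.
Consumer price on the demand curve at x*: 188.04 − 3.82×22.6188 = 101.6362.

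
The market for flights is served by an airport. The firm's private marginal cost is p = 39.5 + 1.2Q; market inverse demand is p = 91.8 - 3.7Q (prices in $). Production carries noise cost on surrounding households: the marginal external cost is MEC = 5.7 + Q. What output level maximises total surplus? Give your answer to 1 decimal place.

Q* = 7.9

Social marginal cost = private MC + MEC = 45.2 + 2.2Q.
Set SMC = demand: 45.2 + 2.2Q = 91.8 - 3.7Q → Q* = 7.8983.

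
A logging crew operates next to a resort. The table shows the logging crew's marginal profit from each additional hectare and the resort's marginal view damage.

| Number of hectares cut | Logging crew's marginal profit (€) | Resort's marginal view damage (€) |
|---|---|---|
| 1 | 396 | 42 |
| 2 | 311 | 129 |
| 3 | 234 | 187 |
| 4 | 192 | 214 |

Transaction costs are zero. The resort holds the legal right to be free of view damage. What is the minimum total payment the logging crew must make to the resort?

€358

Efficient level: marginal profit ≥ marginal view damage through level 3, so k* = 3.
With the resort holding the right, the logging crew must at least compensate total damage at k*: 42 + 129 + 187 = 358.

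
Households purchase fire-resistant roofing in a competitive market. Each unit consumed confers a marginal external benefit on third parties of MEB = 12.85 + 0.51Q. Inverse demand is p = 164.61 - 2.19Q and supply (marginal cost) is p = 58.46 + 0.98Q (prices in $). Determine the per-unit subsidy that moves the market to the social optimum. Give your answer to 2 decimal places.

subsidy = $35.67 per unit

Social marginal benefit = demand + MEB = 177.46 - 1.68Q.
Set SMB = MC: 177.46 - 1.68Q = 58.46 + 0.98Q → Q* = 44.7368.
The Pigouvian subsidy equals MEB at Q*: 12.85 + 0.51×44.7368 = 35.6658.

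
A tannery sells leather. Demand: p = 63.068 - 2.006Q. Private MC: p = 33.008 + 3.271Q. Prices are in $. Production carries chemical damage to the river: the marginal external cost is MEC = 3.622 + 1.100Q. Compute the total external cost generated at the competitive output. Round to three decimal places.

$38.479

Market equilibrium (private): 33.008 + 3.271Q = 63.068 - 2.006Q → Q_m = 5.6964.
Total external cost = ∫₀^{Q_m} (3.622 + 1.100Q) dQ = 3.622×5.6964 + ½×1.100×5.6964² = 38.4793.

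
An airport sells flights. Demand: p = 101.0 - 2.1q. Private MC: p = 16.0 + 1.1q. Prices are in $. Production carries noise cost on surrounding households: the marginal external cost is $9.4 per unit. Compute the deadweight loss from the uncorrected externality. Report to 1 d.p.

Market equilibrium (private): 16.0 + 1.1q = 101.0 - 2.1q → q_m = 26.5625.
Social marginal cost = private MC + MEC = 25.4 + 1.1q.
Set SMC = demand: 25.4 + 1.1q = 101.0 - 2.1q → q* = 23.6250.
The loss is the area between SMC and demand from q* to q_m; with linear curves that's a triangle of height MEC(q_m).
DWL = ½ × 2.9375 × 9.4000 = 13.8063.

DWL = $13.8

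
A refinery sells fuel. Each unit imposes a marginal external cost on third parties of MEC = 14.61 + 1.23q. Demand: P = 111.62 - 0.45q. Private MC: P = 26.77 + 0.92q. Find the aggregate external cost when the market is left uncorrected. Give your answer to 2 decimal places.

3263.91

Market equilibrium (private): 26.77 + 0.92q = 111.62 - 0.45q → q_m = 61.9343.
Total external cost = ∫₀^{q_m} (14.61 + 1.23q) dq = 14.61×61.9343 + ½×1.23×61.9343² = 3263.9125.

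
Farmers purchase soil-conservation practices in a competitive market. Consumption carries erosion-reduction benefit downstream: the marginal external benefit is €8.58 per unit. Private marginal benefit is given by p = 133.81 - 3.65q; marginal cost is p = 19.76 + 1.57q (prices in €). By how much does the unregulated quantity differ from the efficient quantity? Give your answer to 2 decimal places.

Market equilibrium (private): 19.76 + 1.57q = 133.81 - 3.65q → q_m = 21.8487.
Social marginal benefit = demand + MEB = 142.39 - 3.65q.
Set SMB = MC: 142.39 - 3.65q = 19.76 + 1.57q → q* = 23.4923.
Gap = |21.8487 − 23.4923| = 1.6436.

1.64 units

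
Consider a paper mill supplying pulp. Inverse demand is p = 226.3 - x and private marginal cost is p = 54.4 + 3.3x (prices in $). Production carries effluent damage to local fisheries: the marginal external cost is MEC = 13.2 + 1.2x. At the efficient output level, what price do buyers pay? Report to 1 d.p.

Social marginal cost = private MC + MEC = 67.6 + 4.5x.
Set SMC = demand: 67.6 + 4.5x = 226.3 - x → x* = 28.8545.
Consumer price on the demand curve at x*: 226.3 − 1.0×28.8545 = 197.4455.

P = $197.4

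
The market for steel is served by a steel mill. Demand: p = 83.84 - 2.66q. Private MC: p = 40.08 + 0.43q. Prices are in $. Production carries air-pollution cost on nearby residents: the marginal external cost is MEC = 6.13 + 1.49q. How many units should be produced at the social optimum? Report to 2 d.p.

q* = 8.22

Social marginal cost = private MC + MEC = 46.21 + 1.92q.
Set SMC = demand: 46.21 + 1.92q = 83.84 - 2.66q → q* = 8.2162.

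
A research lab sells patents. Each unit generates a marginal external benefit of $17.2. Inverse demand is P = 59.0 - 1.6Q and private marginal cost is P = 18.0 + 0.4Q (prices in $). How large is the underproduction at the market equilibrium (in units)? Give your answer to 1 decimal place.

8.6 units

Market equilibrium (private): 18.0 + 0.4Q = 59.0 - 1.6Q → Q_m = 20.5000.
Social marginal cost = private MC − MEB = 0.8 + 0.4Q.
Set SMC = demand: 0.8 + 0.4Q = 59.0 - 1.6Q → Q* = 29.1000.
Gap = |20.5000 − 29.1000| = 8.6000.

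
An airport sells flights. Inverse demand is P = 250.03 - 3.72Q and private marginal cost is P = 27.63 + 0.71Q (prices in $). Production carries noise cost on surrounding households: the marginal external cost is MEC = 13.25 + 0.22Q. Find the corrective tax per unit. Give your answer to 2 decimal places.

tax = $23.15 per unit

Social marginal cost = private MC + MEC = 40.88 + 0.93Q.
Set SMC = demand: 40.88 + 0.93Q = 250.03 - 3.72Q → Q* = 44.9785.
The Pigouvian tax equals MEC at Q*: 13.25 + 0.22×44.9785 = 23.1453.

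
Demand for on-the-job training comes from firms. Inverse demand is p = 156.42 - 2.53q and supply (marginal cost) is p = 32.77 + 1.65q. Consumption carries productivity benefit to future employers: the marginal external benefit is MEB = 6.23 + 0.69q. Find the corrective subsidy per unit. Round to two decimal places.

subsidy = 31.91 per unit

Social marginal benefit = demand + MEB = 162.65 - 1.84q.
Set SMB = MC: 162.65 - 1.84q = 32.77 + 1.65q → q* = 37.2149.
The Pigouvian subsidy equals MEB at q*: 6.23 + 0.69×37.2149 = 31.9083.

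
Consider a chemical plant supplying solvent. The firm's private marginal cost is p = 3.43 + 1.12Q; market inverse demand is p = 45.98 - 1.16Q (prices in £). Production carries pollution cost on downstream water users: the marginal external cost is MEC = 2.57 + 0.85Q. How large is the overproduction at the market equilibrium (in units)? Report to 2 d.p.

5.89 units

Market equilibrium (private): 3.43 + 1.12Q = 45.98 - 1.16Q → Q_m = 18.6623.
Social marginal cost = private MC + MEC = 6.00 + 1.97Q.
Set SMC = demand: 6.00 + 1.97Q = 45.98 - 1.16Q → Q* = 12.7732.
Gap = |18.6623 − 12.7732| = 5.8891.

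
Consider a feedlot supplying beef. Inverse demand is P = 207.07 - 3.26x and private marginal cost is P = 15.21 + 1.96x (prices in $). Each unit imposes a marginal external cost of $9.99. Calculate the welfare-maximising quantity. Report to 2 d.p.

x* = 34.84

Social marginal cost = private MC + MEC = 25.20 + 1.96x.
Set SMC = demand: 25.20 + 1.96x = 207.07 - 3.26x → x* = 34.8410.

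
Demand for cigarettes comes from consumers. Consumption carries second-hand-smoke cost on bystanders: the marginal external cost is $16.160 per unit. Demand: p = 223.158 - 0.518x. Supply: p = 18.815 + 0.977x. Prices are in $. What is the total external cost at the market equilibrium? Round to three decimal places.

$2208.818

Market equilibrium (private): 18.815 + 0.977x = 223.158 - 0.518x → x_m = 136.6843.
Total external cost = MEC × x_m = 16.160 × 136.6843 = 2208.8183.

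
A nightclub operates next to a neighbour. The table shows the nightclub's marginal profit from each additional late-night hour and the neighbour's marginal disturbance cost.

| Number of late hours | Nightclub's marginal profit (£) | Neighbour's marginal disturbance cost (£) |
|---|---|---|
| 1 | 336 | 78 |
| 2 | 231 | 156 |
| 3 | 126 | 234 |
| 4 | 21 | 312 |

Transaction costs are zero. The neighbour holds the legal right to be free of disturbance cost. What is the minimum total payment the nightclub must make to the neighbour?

Efficient level: marginal profit ≥ marginal disturbance cost through level 2, so k* = 2.
With the neighbour holding the right, the nightclub must at least compensate total damage at k*: 78 + 156 = 234.

£234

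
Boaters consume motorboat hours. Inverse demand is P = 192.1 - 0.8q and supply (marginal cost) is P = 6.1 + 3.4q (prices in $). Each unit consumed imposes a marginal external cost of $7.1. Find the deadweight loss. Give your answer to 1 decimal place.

DWL = $6.0

Market equilibrium (private): 6.1 + 3.4q = 192.1 - 0.8q → q_m = 44.2857.
Social marginal benefit = demand − MEC = 185.0 - 0.8q.
Set SMB = MC: 185.0 - 0.8q = 6.1 + 3.4q → q* = 42.5952.
The welfare-loss triangle has base |q_m − q*| and height MEC(q_m) (the vertical gap between SMB and MC is zero at q* and MEC at q_m).
DWL = ½ × 1.6905 × 7.1000 = 6.0013.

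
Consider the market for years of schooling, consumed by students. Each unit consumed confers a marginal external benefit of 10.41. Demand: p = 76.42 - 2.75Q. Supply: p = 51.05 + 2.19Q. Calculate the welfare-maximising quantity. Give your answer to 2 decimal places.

Social marginal benefit = demand + MEB = 86.83 - 2.75Q.
Set SMB = MC: 86.83 - 2.75Q = 51.05 + 2.19Q → Q* = 7.2429.

Q* = 7.24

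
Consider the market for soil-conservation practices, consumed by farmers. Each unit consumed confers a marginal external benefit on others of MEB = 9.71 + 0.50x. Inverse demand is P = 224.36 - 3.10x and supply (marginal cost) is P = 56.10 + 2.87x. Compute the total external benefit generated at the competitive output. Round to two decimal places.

472.26

Market equilibrium (private): 56.10 + 2.87x = 224.36 - 3.10x → x_m = 28.1843.
Total external benefit = ∫₀^{x_m} (9.71 + 0.50x) dx = 9.71×28.1843 + ½×0.50×28.1843² = 472.2582.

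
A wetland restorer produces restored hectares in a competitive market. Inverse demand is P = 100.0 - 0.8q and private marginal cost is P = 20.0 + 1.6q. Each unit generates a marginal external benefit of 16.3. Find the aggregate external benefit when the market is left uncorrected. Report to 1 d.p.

543.3

Market equilibrium (private): 20.0 + 1.6q = 100.0 - 0.8q → q_m = 33.3333.
Total external benefit = MEB × q_m = 16.3 × 33.3333 = 543.3328.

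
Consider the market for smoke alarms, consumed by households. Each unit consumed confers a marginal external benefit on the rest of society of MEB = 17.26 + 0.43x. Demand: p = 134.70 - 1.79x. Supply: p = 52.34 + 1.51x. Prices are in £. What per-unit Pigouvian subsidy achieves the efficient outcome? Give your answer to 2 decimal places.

Social marginal benefit = demand + MEB = 151.96 - 1.36x.
Set SMB = MC: 151.96 - 1.36x = 52.34 + 1.51x → x* = 34.7108.
The Pigouvian subsidy equals MEB at x*: 17.26 + 0.43×34.7108 = 32.1856.

subsidy = £32.19 per unit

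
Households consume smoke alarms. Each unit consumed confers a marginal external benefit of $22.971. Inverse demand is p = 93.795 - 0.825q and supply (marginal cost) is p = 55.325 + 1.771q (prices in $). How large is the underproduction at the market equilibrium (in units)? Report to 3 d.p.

Market equilibrium (private): 55.325 + 1.771q = 93.795 - 0.825q → q_m = 14.8190.
Social marginal benefit = demand + MEB = 116.766 - 0.825q.
Set SMB = MC: 116.766 - 0.825q = 55.325 + 1.771q → q* = 23.6676.
Gap = |14.8190 − 23.6676| = 8.8486.

8.849 units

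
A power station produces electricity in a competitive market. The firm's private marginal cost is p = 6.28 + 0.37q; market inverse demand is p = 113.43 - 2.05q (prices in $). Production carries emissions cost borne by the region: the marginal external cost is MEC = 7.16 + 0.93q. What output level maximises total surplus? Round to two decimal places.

q* = 29.85

Social marginal cost = private MC + MEC = 13.44 + 1.30q.
Set SMC = demand: 13.44 + 1.30q = 113.43 - 2.05q → q* = 29.8478.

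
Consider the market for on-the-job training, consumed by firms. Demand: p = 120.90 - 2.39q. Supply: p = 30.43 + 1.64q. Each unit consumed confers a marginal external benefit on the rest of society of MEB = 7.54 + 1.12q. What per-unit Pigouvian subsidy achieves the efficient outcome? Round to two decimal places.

Social marginal benefit = demand + MEB = 128.44 - 1.27q.
Set SMB = MC: 128.44 - 1.27q = 30.43 + 1.64q → q* = 33.6804.
The Pigouvian subsidy equals MEB at q*: 7.54 + 1.12×33.6804 = 45.2620.

subsidy = 45.26 per unit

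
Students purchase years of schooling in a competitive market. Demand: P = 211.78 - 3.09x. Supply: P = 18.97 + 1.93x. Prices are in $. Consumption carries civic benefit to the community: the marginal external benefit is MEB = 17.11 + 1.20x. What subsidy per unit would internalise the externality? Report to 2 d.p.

subsidy = $83.05 per unit

Social marginal benefit = demand + MEB = 228.89 - 1.89x.
Set SMB = MC: 228.89 - 1.89x = 18.97 + 1.93x → x* = 54.9529.
The Pigouvian subsidy equals MEB at x*: 17.11 + 1.20×54.9529 = 83.0535.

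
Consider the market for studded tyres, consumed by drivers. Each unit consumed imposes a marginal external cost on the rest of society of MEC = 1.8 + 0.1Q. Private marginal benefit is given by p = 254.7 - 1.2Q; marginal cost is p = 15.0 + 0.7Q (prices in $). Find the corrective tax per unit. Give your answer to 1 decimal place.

tax = $13.7 per unit

Social marginal benefit = demand − MEC = 252.9 - 1.3Q.
Set SMB = MC: 252.9 - 1.3Q = 15.0 + 0.7Q → Q* = 118.9500.
The Pigouvian tax equals MEC at Q*: 1.8 + 0.1×118.9500 = 13.6950.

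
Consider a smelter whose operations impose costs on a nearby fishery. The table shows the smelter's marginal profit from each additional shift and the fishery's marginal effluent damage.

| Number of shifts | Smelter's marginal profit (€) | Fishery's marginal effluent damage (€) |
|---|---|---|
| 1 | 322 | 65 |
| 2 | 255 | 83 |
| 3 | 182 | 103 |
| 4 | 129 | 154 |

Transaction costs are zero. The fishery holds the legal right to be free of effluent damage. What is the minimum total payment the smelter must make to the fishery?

Efficient level: marginal profit ≥ marginal effluent damage through level 3, so k* = 3.
With the fishery holding the right, the smelter must at least compensate total damage at k*: 65 + 83 + 103 = 251.

€251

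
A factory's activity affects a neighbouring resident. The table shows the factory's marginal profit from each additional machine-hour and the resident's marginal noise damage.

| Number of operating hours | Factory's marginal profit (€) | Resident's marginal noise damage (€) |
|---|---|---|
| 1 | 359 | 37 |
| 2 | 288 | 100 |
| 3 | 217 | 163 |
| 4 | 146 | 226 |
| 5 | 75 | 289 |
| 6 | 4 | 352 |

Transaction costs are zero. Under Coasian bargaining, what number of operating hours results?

Bargaining reaches the level where marginal profit last exceeds marginal noise damage.
That holds through level 3 (217 ≥ 163) but not at 4 (146 < 226).

3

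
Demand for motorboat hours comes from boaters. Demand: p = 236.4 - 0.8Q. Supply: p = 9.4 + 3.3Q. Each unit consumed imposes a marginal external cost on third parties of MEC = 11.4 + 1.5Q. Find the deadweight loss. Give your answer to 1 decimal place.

DWL = 796.5

Market equilibrium (private): 9.4 + 3.3Q = 236.4 - 0.8Q → Q_m = 55.3659.
Social marginal benefit = demand − MEC = 225.0 - 2.3Q.
Set SMB = MC: 225.0 - 2.3Q = 9.4 + 3.3Q → Q* = 38.5000.
The welfare-loss triangle has base |Q_m − Q*| and height MEC(Q_m) (the vertical gap between SMB and MC is zero at Q* and MEC at Q_m).
DWL = ½ × 16.8659 × 94.4488 = 796.4820.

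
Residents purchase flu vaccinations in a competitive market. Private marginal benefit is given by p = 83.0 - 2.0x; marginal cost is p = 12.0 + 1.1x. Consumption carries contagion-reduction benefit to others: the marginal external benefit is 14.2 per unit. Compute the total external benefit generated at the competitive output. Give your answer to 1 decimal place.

325.2

Market equilibrium (private): 12.0 + 1.1x = 83.0 - 2.0x → x_m = 22.9032.
Total external benefit = MEB × x_m = 14.2 × 22.9032 = 325.2254.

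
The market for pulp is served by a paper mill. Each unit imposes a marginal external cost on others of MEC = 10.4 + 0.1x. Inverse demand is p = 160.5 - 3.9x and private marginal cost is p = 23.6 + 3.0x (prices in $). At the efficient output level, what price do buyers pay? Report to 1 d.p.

P = $90.0

Social marginal cost = private MC + MEC = 34.0 + 3.1x.
Set SMC = demand: 34.0 + 3.1x = 160.5 - 3.9x → x* = 18.0714.
Consumer price on the demand curve at x*: 160.5 − 3.9×18.0714 = 90.0215.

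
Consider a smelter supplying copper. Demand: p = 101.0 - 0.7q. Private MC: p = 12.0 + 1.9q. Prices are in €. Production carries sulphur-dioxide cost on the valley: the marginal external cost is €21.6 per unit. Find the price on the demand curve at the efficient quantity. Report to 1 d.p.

Social marginal cost = private MC + MEC = 33.6 + 1.9q.
Set SMC = demand: 33.6 + 1.9q = 101.0 - 0.7q → q* = 25.9231.
Consumer price on the demand curve at q*: 101.0 − 0.7×25.9231 = 82.8538.

P = €82.9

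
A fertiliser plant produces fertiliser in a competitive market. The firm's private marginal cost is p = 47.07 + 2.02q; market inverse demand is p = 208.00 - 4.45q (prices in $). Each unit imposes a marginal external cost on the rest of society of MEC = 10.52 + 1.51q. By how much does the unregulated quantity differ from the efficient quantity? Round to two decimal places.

Market equilibrium (private): 47.07 + 2.02q = 208.00 - 4.45q → q_m = 24.8733.
Social marginal cost = private MC + MEC = 57.59 + 3.53q.
Set SMC = demand: 57.59 + 3.53q = 208.00 - 4.45q → q* = 18.8484.
Gap = |24.8733 − 18.8484| = 6.0249.

6.02 units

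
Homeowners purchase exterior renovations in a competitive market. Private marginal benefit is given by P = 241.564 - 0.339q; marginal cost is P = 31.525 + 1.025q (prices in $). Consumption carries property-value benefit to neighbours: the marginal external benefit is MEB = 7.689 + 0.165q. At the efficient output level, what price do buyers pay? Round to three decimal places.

P = $180.005

Social marginal benefit = demand + MEB = 249.253 - 0.174q.
Set SMB = MC: 249.253 - 0.174q = 31.525 + 1.025q → q* = 181.5913.
Consumer price on the demand curve at q*: 241.564 − 0.339×181.5913 = 180.0045.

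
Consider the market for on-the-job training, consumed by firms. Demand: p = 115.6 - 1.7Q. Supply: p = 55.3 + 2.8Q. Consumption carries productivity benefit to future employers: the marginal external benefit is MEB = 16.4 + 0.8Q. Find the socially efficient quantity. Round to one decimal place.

Q* = 20.7

Social marginal benefit = demand + MEB = 132.0 - 0.9Q.
Set SMB = MC: 132.0 - 0.9Q = 55.3 + 2.8Q → Q* = 20.7297.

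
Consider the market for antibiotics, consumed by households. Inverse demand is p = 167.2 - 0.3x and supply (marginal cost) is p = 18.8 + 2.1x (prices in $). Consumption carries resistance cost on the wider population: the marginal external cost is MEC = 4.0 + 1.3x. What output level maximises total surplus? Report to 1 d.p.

x* = 39.0

Social marginal benefit = demand − MEC = 163.2 - 1.6x.
Set SMB = MC: 163.2 - 1.6x = 18.8 + 2.1x → x* = 39.0270.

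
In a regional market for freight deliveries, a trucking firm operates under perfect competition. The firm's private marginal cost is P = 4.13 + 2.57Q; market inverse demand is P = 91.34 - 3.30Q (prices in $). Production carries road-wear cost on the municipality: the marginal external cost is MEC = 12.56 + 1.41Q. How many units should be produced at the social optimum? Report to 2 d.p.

Social marginal cost = private MC + MEC = 16.69 + 3.98Q.
Set SMC = demand: 16.69 + 3.98Q = 91.34 - 3.30Q → Q* = 10.2541.

Q* = 10.25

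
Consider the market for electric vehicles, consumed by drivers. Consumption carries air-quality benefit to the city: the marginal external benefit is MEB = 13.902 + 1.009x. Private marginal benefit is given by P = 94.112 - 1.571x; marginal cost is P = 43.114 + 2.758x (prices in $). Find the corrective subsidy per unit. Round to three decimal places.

subsidy = $33.626 per unit

Social marginal benefit = demand + MEB = 108.014 - 0.562x.
Set SMB = MC: 108.014 - 0.562x = 43.114 + 2.758x → x* = 19.5482.
The Pigouvian subsidy equals MEB at x*: 13.902 + 1.009×19.5482 = 33.6261.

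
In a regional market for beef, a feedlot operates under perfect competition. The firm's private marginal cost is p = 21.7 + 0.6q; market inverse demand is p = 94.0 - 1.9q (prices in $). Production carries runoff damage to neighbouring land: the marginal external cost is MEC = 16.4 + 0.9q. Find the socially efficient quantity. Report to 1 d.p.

q* = 16.4

Social marginal cost = private MC + MEC = 38.1 + 1.5q.
Set SMC = demand: 38.1 + 1.5q = 94.0 - 1.9q → q* = 16.4412.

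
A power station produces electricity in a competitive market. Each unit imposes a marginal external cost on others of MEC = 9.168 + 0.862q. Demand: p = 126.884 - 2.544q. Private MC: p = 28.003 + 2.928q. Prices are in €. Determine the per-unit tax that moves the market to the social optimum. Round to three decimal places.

Social marginal cost = private MC + MEC = 37.171 + 3.790q.
Set SMC = demand: 37.171 + 3.790q = 126.884 - 2.544q → q* = 14.1637.
The Pigouvian tax equals MEC at q*: 9.168 + 0.862×14.1637 = 21.3771.

tax = €21.377 per unit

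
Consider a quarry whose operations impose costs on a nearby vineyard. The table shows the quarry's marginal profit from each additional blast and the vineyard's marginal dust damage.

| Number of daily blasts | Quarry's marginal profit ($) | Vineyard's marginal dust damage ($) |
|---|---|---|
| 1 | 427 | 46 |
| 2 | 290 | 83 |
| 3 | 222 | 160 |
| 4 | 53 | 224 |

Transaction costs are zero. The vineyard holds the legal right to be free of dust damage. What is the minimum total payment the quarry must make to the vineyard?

Efficient level: marginal profit ≥ marginal dust damage through level 3, so k* = 3.
With the vineyard holding the right, the quarry must at least compensate total damage at k*: 46 + 83 + 160 = 289.

$289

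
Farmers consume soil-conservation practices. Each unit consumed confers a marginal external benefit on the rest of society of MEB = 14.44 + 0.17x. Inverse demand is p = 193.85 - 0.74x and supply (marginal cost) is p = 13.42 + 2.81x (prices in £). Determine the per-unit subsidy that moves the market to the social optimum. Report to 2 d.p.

Social marginal benefit = demand + MEB = 208.29 - 0.57x.
Set SMB = MC: 208.29 - 0.57x = 13.42 + 2.81x → x* = 57.6538.
The Pigouvian subsidy equals MEB at x*: 14.44 + 0.17×57.6538 = 24.2411.

subsidy = £24.24 per unit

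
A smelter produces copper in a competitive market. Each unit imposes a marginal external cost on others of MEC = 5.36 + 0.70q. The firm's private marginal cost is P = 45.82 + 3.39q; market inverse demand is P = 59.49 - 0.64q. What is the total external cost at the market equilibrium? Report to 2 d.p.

Market equilibrium (private): 45.82 + 3.39q = 59.49 - 0.64q → q_m = 3.3921.
Total external cost = ∫₀^{q_m} (5.36 + 0.70q) dq = 5.36×3.3921 + ½×0.70×3.3921² = 22.2089.

22.21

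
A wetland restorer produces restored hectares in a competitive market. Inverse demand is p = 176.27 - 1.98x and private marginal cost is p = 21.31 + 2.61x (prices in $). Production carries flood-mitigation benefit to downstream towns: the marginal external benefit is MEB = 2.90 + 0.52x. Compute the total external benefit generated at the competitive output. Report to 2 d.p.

$394.24

Market equilibrium (private): 21.31 + 2.61x = 176.27 - 1.98x → x_m = 33.7603.
Total external benefit = ∫₀^{x_m} (2.90 + 0.52x) dx = 2.90×33.7603 + ½×0.52×33.7603² = 394.2419.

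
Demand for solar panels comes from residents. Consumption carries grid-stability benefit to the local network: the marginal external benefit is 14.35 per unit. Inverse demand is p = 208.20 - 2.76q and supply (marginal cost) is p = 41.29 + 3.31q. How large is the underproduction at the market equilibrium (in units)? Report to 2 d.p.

2.36 units

Market equilibrium (private): 41.29 + 3.31q = 208.20 - 2.76q → q_m = 27.4975.
Social marginal benefit = demand + MEB = 222.55 - 2.76q.
Set SMB = MC: 222.55 - 2.76q = 41.29 + 3.31q → q* = 29.8616.
Gap = |27.4975 − 29.8616| = 2.3641.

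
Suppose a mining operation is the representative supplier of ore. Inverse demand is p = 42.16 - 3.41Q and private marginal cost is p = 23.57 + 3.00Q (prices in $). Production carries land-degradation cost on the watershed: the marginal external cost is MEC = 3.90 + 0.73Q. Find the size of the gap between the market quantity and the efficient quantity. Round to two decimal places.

Market equilibrium (private): 23.57 + 3.00Q = 42.16 - 3.41Q → Q_m = 2.9002.
Social marginal cost = private MC + MEC = 27.47 + 3.73Q.
Set SMC = demand: 27.47 + 3.73Q = 42.16 - 3.41Q → Q* = 2.0574.
Gap = |2.9002 − 2.0574| = 0.8428.

0.84 units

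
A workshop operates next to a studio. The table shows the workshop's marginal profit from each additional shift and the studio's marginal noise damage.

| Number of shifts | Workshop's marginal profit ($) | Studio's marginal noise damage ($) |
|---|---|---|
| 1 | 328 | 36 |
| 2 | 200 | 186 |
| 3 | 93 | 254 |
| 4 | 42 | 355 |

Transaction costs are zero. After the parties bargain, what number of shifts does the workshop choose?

Bargaining reaches the level where marginal profit last exceeds marginal noise damage.
That holds through level 2 (200 ≥ 186) but not at 3 (93 < 254).

2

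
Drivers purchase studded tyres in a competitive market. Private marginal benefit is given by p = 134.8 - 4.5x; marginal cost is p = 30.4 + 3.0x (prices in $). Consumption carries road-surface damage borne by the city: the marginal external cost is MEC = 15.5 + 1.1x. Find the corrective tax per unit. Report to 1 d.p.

tax = $26.9 per unit

Social marginal benefit = demand − MEC = 119.3 - 5.6x.
Set SMB = MC: 119.3 - 5.6x = 30.4 + 3.0x → x* = 10.3372.
The Pigouvian tax equals MEC at x*: 15.5 + 1.1×10.3372 = 26.8709.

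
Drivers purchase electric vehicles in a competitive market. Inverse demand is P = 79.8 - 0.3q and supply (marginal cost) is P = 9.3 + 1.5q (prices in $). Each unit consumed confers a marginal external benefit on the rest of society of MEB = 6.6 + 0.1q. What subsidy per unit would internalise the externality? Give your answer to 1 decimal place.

Social marginal benefit = demand + MEB = 86.4 - 0.2q.
Set SMB = MC: 86.4 - 0.2q = 9.3 + 1.5q → q* = 45.3529.
The Pigouvian subsidy equals MEB at q*: 6.6 + 0.1×45.3529 = 11.1353.

subsidy = $11.1 per unit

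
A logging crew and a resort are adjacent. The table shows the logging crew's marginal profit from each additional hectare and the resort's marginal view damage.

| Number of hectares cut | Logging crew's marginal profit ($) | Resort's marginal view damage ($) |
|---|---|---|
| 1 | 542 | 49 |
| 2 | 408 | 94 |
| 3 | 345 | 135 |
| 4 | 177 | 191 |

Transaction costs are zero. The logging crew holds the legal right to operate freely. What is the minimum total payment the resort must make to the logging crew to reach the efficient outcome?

Left alone the logging crew would choose level 4 (marginal profit stays positive).
Efficient level: k* = 3 (marginal profit ≥ marginal view damage through 3).
The resort must at least cover the logging crew's forgone profit from cutting 4→3: 177 = 177.

$177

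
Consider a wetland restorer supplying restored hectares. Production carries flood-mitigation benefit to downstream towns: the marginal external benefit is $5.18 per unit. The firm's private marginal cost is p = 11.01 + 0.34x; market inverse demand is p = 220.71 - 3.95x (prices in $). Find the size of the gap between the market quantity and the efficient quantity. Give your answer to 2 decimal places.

1.21 units

Market equilibrium (private): 11.01 + 0.34x = 220.71 - 3.95x → x_m = 48.8811.
Social marginal cost = private MC − MEB = 5.83 + 0.34x.
Set SMC = demand: 5.83 + 0.34x = 220.71 - 3.95x → x* = 50.0886.
Gap = |48.8811 − 50.0886| = 1.2075.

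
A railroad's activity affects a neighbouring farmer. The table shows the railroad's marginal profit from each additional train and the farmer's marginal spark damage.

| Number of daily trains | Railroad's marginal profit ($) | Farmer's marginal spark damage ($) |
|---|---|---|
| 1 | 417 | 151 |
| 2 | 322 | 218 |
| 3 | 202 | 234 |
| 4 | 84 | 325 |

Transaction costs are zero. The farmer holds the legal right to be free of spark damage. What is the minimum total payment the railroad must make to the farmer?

$369

Efficient level: marginal profit ≥ marginal spark damage through level 2, so k* = 2.
With the farmer holding the right, the railroad must at least compensate total damage at k*: 151 + 218 = 369.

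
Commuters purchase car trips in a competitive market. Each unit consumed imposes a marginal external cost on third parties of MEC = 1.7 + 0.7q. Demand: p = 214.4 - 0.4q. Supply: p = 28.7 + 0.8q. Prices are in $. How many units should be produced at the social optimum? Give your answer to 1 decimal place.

q* = 96.8

Social marginal benefit = demand − MEC = 212.7 - 1.1q.
Set SMB = MC: 212.7 - 1.1q = 28.7 + 0.8q → q* = 96.8421.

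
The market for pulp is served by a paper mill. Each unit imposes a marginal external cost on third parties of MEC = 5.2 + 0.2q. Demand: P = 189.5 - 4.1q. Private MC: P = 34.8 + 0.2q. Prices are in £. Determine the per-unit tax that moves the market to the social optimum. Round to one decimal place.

Social marginal cost = private MC + MEC = 40.0 + 0.4q.
Set SMC = demand: 40.0 + 0.4q = 189.5 - 4.1q → q* = 33.2222.
The Pigouvian tax equals MEC at q*: 5.2 + 0.2×33.2222 = 11.8444.

tax = £11.8 per unit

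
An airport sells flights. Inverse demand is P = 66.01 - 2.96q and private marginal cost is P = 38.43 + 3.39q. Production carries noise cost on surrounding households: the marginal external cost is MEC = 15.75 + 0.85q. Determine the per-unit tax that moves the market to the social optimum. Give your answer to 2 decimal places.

Social marginal cost = private MC + MEC = 54.18 + 4.24q.
Set SMC = demand: 54.18 + 4.24q = 66.01 - 2.96q → q* = 1.6431.
The Pigouvian tax equals MEC at q*: 15.75 + 0.85×1.6431 = 17.1466.

tax = 17.15 per unit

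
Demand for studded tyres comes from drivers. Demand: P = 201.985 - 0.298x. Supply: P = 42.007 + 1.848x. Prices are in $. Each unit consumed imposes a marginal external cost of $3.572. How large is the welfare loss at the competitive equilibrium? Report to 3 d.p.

DWL = $2.973

Market equilibrium (private): 42.007 + 1.848x = 201.985 - 0.298x → x_m = 74.5471.
Social marginal benefit = demand − MEC = 198.413 - 0.298x.
Set SMB = MC: 198.413 - 0.298x = 42.007 + 1.848x → x* = 72.8826.
Between x* and x_m the wedge MC − SMB runs linearly from 0 to MEC(x_m), so the loss is a triangle.
DWL = ½ × 1.6645 × 3.5720 = 2.9728.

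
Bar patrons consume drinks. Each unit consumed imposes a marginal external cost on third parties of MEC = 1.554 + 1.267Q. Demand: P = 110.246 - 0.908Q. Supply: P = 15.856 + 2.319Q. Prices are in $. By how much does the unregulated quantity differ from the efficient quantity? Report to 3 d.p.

8.592 units

Market equilibrium (private): 15.856 + 2.319Q = 110.246 - 0.908Q → Q_m = 29.2501.
Social marginal benefit = demand − MEC = 108.692 - 2.175Q.
Set SMB = MC: 108.692 - 2.175Q = 15.856 + 2.319Q → Q* = 20.6578.
Gap = |29.2501 − 20.6578| = 8.5923.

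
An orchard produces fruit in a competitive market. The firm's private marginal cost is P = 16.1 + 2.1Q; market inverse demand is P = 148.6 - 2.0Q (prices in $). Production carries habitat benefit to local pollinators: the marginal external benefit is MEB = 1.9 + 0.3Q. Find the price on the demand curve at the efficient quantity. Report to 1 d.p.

Social marginal cost = private MC − MEB = 14.2 + 1.8Q.
Set SMC = demand: 14.2 + 1.8Q = 148.6 - 2.0Q → Q* = 35.3684.
Consumer price on the demand curve at Q*: 148.6 − 2.0×35.3684 = 77.8632.

P = $77.9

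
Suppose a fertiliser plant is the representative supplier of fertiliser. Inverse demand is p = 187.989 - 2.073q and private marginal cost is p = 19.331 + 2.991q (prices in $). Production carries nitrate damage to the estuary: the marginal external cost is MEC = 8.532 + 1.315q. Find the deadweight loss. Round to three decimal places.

DWL = $214.631

Market equilibrium (private): 19.331 + 2.991q = 187.989 - 2.073q → q_m = 33.3053.
Social marginal cost = private MC + MEC = 27.863 + 4.306q.
Set SMC = demand: 27.863 + 4.306q = 187.989 - 2.073q → q* = 25.1021.
Height of the DWL triangle at q_m is SMC(q_m) − demand(q_m) = MEC(q_m) = 52.3285.
DWL = ½ × 8.2032 × 52.3285 = 214.6306.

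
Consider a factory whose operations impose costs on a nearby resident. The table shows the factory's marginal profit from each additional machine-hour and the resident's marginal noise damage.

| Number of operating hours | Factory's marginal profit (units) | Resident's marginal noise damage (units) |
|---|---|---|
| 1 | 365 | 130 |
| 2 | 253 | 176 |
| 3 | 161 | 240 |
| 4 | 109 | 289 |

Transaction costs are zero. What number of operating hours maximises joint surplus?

Bargaining reaches the level where marginal profit last exceeds marginal noise damage.
That holds through level 2 (253 ≥ 176) but not at 3 (161 < 240).

2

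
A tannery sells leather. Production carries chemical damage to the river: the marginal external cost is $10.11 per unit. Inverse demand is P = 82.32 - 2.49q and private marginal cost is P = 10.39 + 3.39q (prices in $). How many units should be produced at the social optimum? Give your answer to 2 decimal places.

Social marginal cost = private MC + MEC = 20.50 + 3.39q.
Set SMC = demand: 20.50 + 3.39q = 82.32 - 2.49q → q* = 10.5136.

q* = 10.51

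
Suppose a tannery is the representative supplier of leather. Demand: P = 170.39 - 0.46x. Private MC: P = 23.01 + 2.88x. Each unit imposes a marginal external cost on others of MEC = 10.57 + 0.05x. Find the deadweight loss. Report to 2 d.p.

DWL = 24.08

Market equilibrium (private): 23.01 + 2.88x = 170.39 - 0.46x → x_m = 44.1257.
Social marginal cost = private MC + MEC = 33.58 + 2.93x.
Set SMC = demand: 33.58 + 2.93x = 170.39 - 0.46x → x* = 40.3569.
Height of the DWL triangle at x_m is SMC(x_m) − demand(x_m) = MEC(x_m) = 12.7763.
DWL = ½ × 3.7688 × 12.7763 = 24.0757.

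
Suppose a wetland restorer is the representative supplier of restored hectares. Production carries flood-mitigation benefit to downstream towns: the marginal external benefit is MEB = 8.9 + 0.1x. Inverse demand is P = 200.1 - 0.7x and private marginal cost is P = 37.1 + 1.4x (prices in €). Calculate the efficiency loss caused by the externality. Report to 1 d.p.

Market equilibrium (private): 37.1 + 1.4x = 200.1 - 0.7x → x_m = 77.6190.
Social marginal cost = private MC − MEB = 28.2 + 1.3x.
Set SMC = demand: 28.2 + 1.3x = 200.1 - 0.7x → x* = 85.9500.
The loss is the area between SMC and demand from x* to x_m; with linear curves that's a triangle of height MEB(x_m).
DWL = ½ × 8.3310 × 16.6619 = 69.4051.

DWL = €69.4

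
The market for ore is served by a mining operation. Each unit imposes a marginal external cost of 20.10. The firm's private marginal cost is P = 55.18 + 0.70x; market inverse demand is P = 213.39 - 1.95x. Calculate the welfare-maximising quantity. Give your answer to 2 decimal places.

x* = 52.12

Social marginal cost = private MC + MEC = 75.28 + 0.70x.
Set SMC = demand: 75.28 + 0.70x = 213.39 - 1.95x → x* = 52.1170.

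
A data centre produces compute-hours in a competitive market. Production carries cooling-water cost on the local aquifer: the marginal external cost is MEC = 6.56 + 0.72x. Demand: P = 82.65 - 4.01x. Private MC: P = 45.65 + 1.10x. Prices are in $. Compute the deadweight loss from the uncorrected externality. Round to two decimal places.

Market equilibrium (private): 45.65 + 1.10x = 82.65 - 4.01x → x_m = 7.2407.
Social marginal cost = private MC + MEC = 52.21 + 1.82x.
Set SMC = demand: 52.21 + 1.82x = 82.65 - 4.01x → x* = 5.2213.
The loss is the area between SMC and demand from x* to x_m; with linear curves that's a triangle of height MEC(x_m).
DWL = ½ × 2.0194 × 11.7733 = 11.8875.

DWL = $11.89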